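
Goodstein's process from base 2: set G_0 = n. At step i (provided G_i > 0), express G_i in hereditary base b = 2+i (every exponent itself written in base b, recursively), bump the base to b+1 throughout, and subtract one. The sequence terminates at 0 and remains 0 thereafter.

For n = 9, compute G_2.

1023

base 2: 9 = 2^(2 + 1) + 1; at 3: 3^(3 + 1) + 1 = 82; next = 81
base 3: 81 = 3^(3 + 1); at 4: 4^(4 + 1) = 1024; next = 1023
base 4: 1023 = 3·4^4 + 3·4^3 + 3·4^2 + 3·4 + 3; at 5: 3·5^5 + 3·5^3 + 3·5^2 + 3·5 + 3 = 9843; next = 9842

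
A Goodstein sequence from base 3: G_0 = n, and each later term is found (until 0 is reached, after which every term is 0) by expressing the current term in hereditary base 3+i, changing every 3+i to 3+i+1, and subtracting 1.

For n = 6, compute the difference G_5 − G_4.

0

step 0: 6 = 2·3; sub 4 for 3: 2·4; = 8; G_1 = 8−1 = 7
step 1: 7 = 4 + 3; sub 5 for 4: 5 + 3; = 8; G_2 = 8−1 = 7
step 2: 7 = 5 + 2; sub 6 for 5: 6 + 2; = 8; G_3 = 8−1 = 7
step 3: 7 = 6 + 1; sub 7 for 6: 7 + 1; = 8; G_4 = 8−1 = 7
step 4: 7 = 7; sub 8 for 7: 8; = 8; G_5 = 8−1 = 7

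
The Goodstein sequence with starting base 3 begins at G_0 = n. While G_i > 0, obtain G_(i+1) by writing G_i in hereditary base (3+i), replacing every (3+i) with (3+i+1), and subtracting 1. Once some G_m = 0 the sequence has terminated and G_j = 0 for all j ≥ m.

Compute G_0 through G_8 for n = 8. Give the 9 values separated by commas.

8 —HB3→ 2·3 + 2 —bump→ 2·4 + 2 = 10 —(−1)→ 9
9 —HB4→ 2·4 + 1 —bump→ 2·5 + 1 = 11 —(−1)→ 10
10 —HB5→ 2·5 —bump→ 2·6 = 12 —(−1)→ 11
11 —HB6→ 6 + 5 —bump→ 7 + 5 = 12 —(−1)→ 11
11 —HB7→ 7 + 4 —bump→ 8 + 4 = 12 —(−1)→ 11
11 —HB8→ 8 + 3 —bump→ 9 + 3 = 12 —(−1)→ 11
11 —HB9→ 9 + 2 —bump→ 10 + 2 = 12 —(−1)→ 11
11 —HB10→ 10 + 1 —bump→ 11 + 1 = 12 —(−1)→ 11

8, 9, 10, 11, 11, 11, 11, 11, 11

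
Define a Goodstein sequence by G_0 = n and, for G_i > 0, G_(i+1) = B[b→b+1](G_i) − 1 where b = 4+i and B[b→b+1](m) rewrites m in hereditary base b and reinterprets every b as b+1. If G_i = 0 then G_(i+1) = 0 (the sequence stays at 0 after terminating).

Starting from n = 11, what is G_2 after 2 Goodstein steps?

13

G_0=11  [base 4] 2·4 + 3  →[4↦5]→  2·5 + 3 = 13  −1 ⇒ G_1=12
G_1=12  [base 5] 2·5 + 2  →[5↦6]→  2·6 + 2 = 14  −1 ⇒ G_2=13
G_2=13  [base 6] 2·6 + 1  →[6↦7]→  2·7 + 1 = 15  −1 ⇒ G_3=14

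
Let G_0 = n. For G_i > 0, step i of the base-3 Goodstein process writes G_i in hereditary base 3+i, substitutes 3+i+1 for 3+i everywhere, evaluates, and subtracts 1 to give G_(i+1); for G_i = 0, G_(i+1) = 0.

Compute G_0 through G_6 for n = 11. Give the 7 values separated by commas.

11, 17, 25, 35, 39, 43, 47

step 0: 11 = 3^2 + 2; sub 4 for 3: 4^2 + 2; = 18; G_1 = 18−1 = 17
step 1: 17 = 4^2 + 1; sub 5 for 4: 5^2 + 1; = 26; G_2 = 26−1 = 25
step 2: 25 = 5^2; sub 6 for 5: 6^2; = 36; G_3 = 36−1 = 35
step 3: 35 = 5·6 + 5; sub 7 for 6: 5·7 + 5; = 40; G_4 = 40−1 = 39
step 4: 39 = 5·7 + 4; sub 8 for 7: 5·8 + 4; = 44; G_5 = 44−1 = 43
step 5: 43 = 5·8 + 3; sub 9 for 8: 5·9 + 3; = 48; G_6 = 48−1 = 47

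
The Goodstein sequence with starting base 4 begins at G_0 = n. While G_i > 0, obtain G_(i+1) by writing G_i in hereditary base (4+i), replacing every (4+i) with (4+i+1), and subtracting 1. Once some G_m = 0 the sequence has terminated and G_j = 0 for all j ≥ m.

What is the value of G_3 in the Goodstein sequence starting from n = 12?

G_0=12  [base 4] 3·4  →[4↦5]→  3·5 = 15  −1 ⇒ G_1=14
G_1=14  [base 5] 2·5 + 4  →[5↦6]→  2·6 + 4 = 16  −1 ⇒ G_2=15
G_2=15  [base 6] 2·6 + 3  →[6↦7]→  2·7 + 3 = 17  −1 ⇒ G_3=16
G_3=16  [base 7] 2·7 + 2  →[7↦8]→  2·8 + 2 = 18  −1 ⇒ G_4=17

16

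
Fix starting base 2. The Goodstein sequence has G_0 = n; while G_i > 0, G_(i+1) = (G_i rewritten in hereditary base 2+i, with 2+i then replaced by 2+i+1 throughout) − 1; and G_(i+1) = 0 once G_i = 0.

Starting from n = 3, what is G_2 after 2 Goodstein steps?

3

G_0 = 3. HB_2(3) = 2 + 1. Bump = 4. G_1 = 3.
G_1 = 3. HB_3(3) = 3. Bump = 4. G_2 = 3.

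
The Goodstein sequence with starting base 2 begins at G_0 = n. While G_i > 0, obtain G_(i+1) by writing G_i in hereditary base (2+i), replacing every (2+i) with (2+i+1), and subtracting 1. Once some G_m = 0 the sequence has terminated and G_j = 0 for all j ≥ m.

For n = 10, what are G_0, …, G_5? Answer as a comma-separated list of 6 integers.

10, 83, 1025, 15625, 279935, 4215754

(0) 10|_2 = 2^(2 + 1) + 2 ↦ 3^(3 + 1) + 3|_3 = 84 ⇒ 83
(1) 83|_3 = 3^(3 + 1) + 2 ↦ 4^(4 + 1) + 2|_4 = 1026 ⇒ 1025
(2) 1025|_4 = 4^(4 + 1) + 1 ↦ 5^(5 + 1) + 1|_5 = 15626 ⇒ 15625
(3) 15625|_5 = 5^(5 + 1) ↦ 6^(6 + 1)|_6 = 279936 ⇒ 279935
(4) 279935|_6 = 5·6^6 + 5·6^5 + 5·6^4 + 5·6^3 + 5·6^2 + 5·6 + 5 ↦ 5·7^7 + 5·7^5 + 5·7^4 + 5·7^3 + 5·7^2 + 5·7 + 5|_7 = 4215755 ⇒ 4215754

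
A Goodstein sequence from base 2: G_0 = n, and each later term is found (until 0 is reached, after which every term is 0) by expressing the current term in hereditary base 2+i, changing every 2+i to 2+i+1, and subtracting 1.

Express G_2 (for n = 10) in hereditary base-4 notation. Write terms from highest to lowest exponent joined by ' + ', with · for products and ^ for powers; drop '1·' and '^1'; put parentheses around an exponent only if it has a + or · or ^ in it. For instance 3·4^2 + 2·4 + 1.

i=0: 10 = 2^(2 + 1) + 2 (b=2); 2→3: 3^(3 + 1) + 3 = 84; 84−1 = 83
i=1: 83 = 3^(3 + 1) + 2 (b=3); 3→4: 4^(4 + 1) + 2 = 1026; 1026−1 = 1025
i=2: 1025 = 4^(4 + 1) + 1 (b=4); 4→5: 5^(5 + 1) + 1 = 15626; 15626−1 = 15625

4^(4 + 1) + 1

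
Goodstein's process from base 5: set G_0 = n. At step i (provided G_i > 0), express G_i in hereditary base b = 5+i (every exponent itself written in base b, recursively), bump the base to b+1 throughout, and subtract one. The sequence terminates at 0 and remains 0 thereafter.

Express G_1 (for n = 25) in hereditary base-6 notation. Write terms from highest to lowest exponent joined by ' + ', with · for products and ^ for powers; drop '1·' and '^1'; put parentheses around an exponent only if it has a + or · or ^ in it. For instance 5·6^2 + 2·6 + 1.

(0) 25|_5 = 5^2 ↦ 6^2|_6 = 36 ⇒ 35
(1) 35|_6 = 5·6 + 5 ↦ 5·7 + 5|_7 = 40 ⇒ 39

5·6 + 5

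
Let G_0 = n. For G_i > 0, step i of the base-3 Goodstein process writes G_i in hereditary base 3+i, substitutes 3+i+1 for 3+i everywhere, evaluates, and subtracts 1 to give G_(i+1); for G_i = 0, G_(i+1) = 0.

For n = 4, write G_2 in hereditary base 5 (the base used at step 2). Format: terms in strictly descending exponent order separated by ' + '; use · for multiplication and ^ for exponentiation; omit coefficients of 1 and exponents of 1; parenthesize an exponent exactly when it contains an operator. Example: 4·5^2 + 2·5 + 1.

4

(0) 4|_3 = 3 + 1 ↦ 4 + 1|_4 = 5 ⇒ 4
(1) 4|_4 = 4 ↦ 5|_5 = 5 ⇒ 4
(2) 4|_5 = 4 ↦ 4|_6 = 4 ⇒ 3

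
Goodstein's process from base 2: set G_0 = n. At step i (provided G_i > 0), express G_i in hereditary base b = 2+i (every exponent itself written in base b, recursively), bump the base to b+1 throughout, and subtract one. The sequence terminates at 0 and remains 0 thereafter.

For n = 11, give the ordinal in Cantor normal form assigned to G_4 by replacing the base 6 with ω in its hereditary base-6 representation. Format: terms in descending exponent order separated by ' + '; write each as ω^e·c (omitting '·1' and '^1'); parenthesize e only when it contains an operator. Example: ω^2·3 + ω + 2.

ω^(ω + 1) + 1

G_0 = 11. HB_2(11) = 2^(2 + 1) + 2 + 1. Bump = 85. G_1 = 84.
G_1 = 84. HB_3(84) = 3^(3 + 1) + 3. Bump = 1028. G_2 = 1027.
G_2 = 1027. HB_4(1027) = 4^(4 + 1) + 3. Bump = 15628. G_3 = 15627.
G_3 = 15627. HB_5(15627) = 5^(5 + 1) + 2. Bump = 279938. G_4 = 279937.
G_4 = 279937. HB_6(279937) = 6^(6 + 1) + 1. Bump = 5764802. G_5 = 5764801.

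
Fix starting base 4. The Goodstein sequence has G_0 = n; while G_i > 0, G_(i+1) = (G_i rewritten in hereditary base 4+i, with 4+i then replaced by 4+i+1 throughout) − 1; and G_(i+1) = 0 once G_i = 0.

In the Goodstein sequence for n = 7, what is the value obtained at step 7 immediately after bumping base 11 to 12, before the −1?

4

(0) 7|_4 = 4 + 3 ↦ 5 + 3|_5 = 8 ⇒ 7
(1) 7|_5 = 5 + 2 ↦ 6 + 2|_6 = 8 ⇒ 7
(2) 7|_6 = 6 + 1 ↦ 7 + 1|_7 = 8 ⇒ 7
(3) 7|_7 = 7 ↦ 8|_8 = 8 ⇒ 7
(4) 7|_8 = 7 ↦ 7|_9 = 7 ⇒ 6
(5) 6|_9 = 6 ↦ 6|_10 = 6 ⇒ 5
(6) 5|_10 = 5 ↦ 5|_11 = 5 ⇒ 4
(7) 4|_11 = 4 ↦ 4|_12 = 4 ⇒ 3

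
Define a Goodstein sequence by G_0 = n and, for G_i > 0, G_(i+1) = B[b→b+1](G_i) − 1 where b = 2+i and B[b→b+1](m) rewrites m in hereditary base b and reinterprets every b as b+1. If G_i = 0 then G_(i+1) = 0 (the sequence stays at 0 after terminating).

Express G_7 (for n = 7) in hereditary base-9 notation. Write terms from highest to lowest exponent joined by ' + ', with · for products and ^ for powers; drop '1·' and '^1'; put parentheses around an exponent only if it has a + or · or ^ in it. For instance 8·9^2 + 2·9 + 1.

step 0: 7 = 2^2 + 2 + 1; sub 3 for 2: 3^3 + 3 + 1; = 31; G_1 = 31−1 = 30
step 1: 30 = 3^3 + 3; sub 4 for 3: 4^4 + 4; = 260; G_2 = 260−1 = 259
step 2: 259 = 4^4 + 3; sub 5 for 4: 5^5 + 3; = 3128; G_3 = 3128−1 = 3127
step 3: 3127 = 5^5 + 2; sub 6 for 5: 6^6 + 2; = 46658; G_4 = 46658−1 = 46657
step 4: 46657 = 6^6 + 1; sub 7 for 6: 7^7 + 1; = 823544; G_5 = 823544−1 = 823543
step 5: 823543 = 7^7; sub 8 for 7: 8^8; = 16777216; G_6 = 16777216−1 = 16777215
step 6: 16777215 = 7·8^7 + 7·8^6 + 7·8^5 + 7·8^4 + 7·8^3 + 7·8^2 + 7·8 + 7; sub 9 for 8: 7·9^7 + 7·9^6 + 7·9^5 + 7·9^4 + 7·9^3 + 7·9^2 + 7·9 + 7; = 37665880; G_7 = 37665880−1 = 37665879

7·9^7 + 7·9^6 + 7·9^5 + 7·9^4 + 7·9^3 + 7·9^2 + 7·9 + 6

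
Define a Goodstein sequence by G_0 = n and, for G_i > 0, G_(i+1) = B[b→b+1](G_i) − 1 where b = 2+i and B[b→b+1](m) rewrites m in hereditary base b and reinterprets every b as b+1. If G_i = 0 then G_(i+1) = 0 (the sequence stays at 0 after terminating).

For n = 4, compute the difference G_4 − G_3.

23

4 —HB2→ 2^2 —bump→ 3^3 = 27 —(−1)→ 26
26 —HB3→ 2·3^2 + 2·3 + 2 —bump→ 2·4^2 + 2·4 + 2 = 42 —(−1)→ 41
41 —HB4→ 2·4^2 + 2·4 + 1 —bump→ 2·5^2 + 2·5 + 1 = 61 —(−1)→ 60
60 —HB5→ 2·5^2 + 2·5 —bump→ 2·6^2 + 2·6 = 84 —(−1)→ 83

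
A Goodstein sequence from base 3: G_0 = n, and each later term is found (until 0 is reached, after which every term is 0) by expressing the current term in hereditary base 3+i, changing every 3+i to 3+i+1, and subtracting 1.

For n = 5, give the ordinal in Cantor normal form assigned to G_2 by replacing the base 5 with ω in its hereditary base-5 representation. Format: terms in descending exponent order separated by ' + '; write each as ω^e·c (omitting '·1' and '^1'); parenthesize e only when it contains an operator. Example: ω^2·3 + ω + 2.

(0) 5|_3 = 3 + 2 ↦ 4 + 2|_4 = 6 ⇒ 5
(1) 5|_4 = 4 + 1 ↦ 5 + 1|_5 = 6 ⇒ 5
(2) 5|_5 = 5 ↦ 6|_6 = 6 ⇒ 5

ω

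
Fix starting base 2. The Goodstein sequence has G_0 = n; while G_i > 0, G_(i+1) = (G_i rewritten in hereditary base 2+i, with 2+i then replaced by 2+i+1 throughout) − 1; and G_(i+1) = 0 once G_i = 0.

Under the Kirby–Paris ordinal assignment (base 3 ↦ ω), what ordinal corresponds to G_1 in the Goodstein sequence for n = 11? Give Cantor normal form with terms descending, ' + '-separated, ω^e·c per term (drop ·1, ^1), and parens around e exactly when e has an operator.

ω^(ω + 1) + ω

(0) 11|_2 = 2^(2 + 1) + 2 + 1 ↦ 3^(3 + 1) + 3 + 1|_3 = 85 ⇒ 84
(1) 84|_3 = 3^(3 + 1) + 3 ↦ 4^(4 + 1) + 4|_4 = 1028 ⇒ 1027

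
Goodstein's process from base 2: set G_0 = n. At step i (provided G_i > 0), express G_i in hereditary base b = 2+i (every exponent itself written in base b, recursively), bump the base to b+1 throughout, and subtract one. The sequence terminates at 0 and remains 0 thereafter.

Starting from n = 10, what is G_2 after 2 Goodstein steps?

step 0: 10 = 2^(2 + 1) + 2; sub 3 for 2: 3^(3 + 1) + 3; = 84; G_1 = 84−1 = 83
step 1: 83 = 3^(3 + 1) + 2; sub 4 for 3: 4^(4 + 1) + 2; = 1026; G_2 = 1026−1 = 1025
step 2: 1025 = 4^(4 + 1) + 1; sub 5 for 4: 5^(5 + 1) + 1; = 15626; G_3 = 15626−1 = 15625

1025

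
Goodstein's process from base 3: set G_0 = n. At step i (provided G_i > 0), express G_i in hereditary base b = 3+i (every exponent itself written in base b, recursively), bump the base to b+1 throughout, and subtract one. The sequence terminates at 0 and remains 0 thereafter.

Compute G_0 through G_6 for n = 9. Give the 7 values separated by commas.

9, 15, 17, 19, 21, 23, 24

9 —HB3→ 3^2 —bump→ 4^2 = 16 —(−1)→ 15
15 —HB4→ 3·4 + 3 —bump→ 3·5 + 3 = 18 —(−1)→ 17
17 —HB5→ 3·5 + 2 —bump→ 3·6 + 2 = 20 —(−1)→ 19
19 —HB6→ 3·6 + 1 —bump→ 3·7 + 1 = 22 —(−1)→ 21
21 —HB7→ 3·7 —bump→ 3·8 = 24 —(−1)→ 23
23 —HB8→ 2·8 + 7 —bump→ 2·9 + 7 = 25 —(−1)→ 24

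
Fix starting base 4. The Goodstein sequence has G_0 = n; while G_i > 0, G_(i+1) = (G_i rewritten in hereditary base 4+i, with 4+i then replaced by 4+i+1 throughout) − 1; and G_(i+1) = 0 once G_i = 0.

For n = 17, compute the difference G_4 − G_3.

base 4: 17 = 4^2 + 1; at 5: 5^2 + 1 = 26; next = 25
base 5: 25 = 5^2; at 6: 6^2 = 36; next = 35
base 6: 35 = 5·6 + 5; at 7: 5·7 + 5 = 40; next = 39
base 7: 39 = 5·7 + 4; at 8: 5·8 + 4 = 44; next = 43

4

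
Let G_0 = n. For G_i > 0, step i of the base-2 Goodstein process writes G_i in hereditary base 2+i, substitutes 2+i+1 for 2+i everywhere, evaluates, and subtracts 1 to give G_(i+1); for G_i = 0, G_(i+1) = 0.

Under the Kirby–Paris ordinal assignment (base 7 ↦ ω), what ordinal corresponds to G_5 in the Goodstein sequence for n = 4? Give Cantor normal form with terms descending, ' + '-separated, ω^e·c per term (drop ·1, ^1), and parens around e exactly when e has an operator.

ω^2·2 + ω + 4

step 0: 4 = 2^2; sub 3 for 2: 3^3; = 27; G_1 = 27−1 = 26
step 1: 26 = 2·3^2 + 2·3 + 2; sub 4 for 3: 2·4^2 + 2·4 + 2; = 42; G_2 = 42−1 = 41
step 2: 41 = 2·4^2 + 2·4 + 1; sub 5 for 4: 2·5^2 + 2·5 + 1; = 61; G_3 = 61−1 = 60
step 3: 60 = 2·5^2 + 2·5; sub 6 for 5: 2·6^2 + 2·6; = 84; G_4 = 84−1 = 83
step 4: 83 = 2·6^2 + 6 + 5; sub 7 for 6: 2·7^2 + 7 + 5; = 110; G_5 = 110−1 = 109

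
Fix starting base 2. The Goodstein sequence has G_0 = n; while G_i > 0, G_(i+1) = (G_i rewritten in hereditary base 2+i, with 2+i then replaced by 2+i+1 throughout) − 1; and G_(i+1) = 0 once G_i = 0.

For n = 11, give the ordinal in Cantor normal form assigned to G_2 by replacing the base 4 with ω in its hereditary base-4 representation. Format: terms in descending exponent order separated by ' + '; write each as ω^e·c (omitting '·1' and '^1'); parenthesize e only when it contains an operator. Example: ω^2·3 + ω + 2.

ω^(ω + 1) + 3

step 0: 11 = 2^(2 + 1) + 2 + 1; sub 3 for 2: 3^(3 + 1) + 3 + 1; = 85; G_1 = 85−1 = 84
step 1: 84 = 3^(3 + 1) + 3; sub 4 for 3: 4^(4 + 1) + 4; = 1028; G_2 = 1028−1 = 1027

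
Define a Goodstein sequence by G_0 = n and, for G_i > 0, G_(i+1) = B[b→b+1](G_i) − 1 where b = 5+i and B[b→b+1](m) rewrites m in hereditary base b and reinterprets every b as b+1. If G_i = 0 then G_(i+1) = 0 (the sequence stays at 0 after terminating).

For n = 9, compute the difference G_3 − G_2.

G_0=9  [base 5] 5 + 4  →[5↦6]→  6 + 4 = 10  −1 ⇒ G_1=9
G_1=9  [base 6] 6 + 3  →[6↦7]→  7 + 3 = 10  −1 ⇒ G_2=9
G_2=9  [base 7] 7 + 2  →[7↦8]→  8 + 2 = 10  −1 ⇒ G_3=9

0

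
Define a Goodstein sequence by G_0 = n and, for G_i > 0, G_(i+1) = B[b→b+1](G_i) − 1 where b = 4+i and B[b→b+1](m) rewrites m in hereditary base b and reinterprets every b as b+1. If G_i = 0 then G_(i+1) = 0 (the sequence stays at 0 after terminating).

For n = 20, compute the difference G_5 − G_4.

20 —HB4→ 4^2 + 4 —bump→ 5^2 + 5 = 30 —(−1)→ 29
29 —HB5→ 5^2 + 4 —bump→ 6^2 + 4 = 40 —(−1)→ 39
39 —HB6→ 6^2 + 3 —bump→ 7^2 + 3 = 52 —(−1)→ 51
51 —HB7→ 7^2 + 2 —bump→ 8^2 + 2 = 66 —(−1)→ 65
65 —HB8→ 8^2 + 1 —bump→ 9^2 + 1 = 82 —(−1)→ 81

16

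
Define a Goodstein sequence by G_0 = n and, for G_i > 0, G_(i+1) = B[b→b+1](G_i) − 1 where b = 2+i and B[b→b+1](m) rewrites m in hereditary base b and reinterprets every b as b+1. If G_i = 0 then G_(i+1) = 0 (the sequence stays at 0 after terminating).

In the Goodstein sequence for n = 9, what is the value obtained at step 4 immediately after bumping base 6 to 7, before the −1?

2471827

base 2: 9 = 2^(2 + 1) + 1; at 3: 3^(3 + 1) + 1 = 82; next = 81
base 3: 81 = 3^(3 + 1); at 4: 4^(4 + 1) = 1024; next = 1023
base 4: 1023 = 3·4^4 + 3·4^3 + 3·4^2 + 3·4 + 3; at 5: 3·5^5 + 3·5^3 + 3·5^2 + 3·5 + 3 = 9843; next = 9842
base 5: 9842 = 3·5^5 + 3·5^3 + 3·5^2 + 3·5 + 2; at 6: 3·6^6 + 3·6^3 + 3·6^2 + 3·6 + 2 = 140744; next = 140743
base 6: 140743 = 3·6^6 + 3·6^3 + 3·6^2 + 3·6 + 1; at 7: 3·7^7 + 3·7^3 + 3·7^2 + 3·7 + 1 = 2471827; next = 2471826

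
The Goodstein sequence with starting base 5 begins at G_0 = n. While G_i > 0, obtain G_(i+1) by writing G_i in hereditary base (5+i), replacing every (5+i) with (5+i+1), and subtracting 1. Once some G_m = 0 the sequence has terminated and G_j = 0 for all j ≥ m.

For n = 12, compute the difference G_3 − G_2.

(0) 12|_5 = 2·5 + 2 ↦ 2·6 + 2|_6 = 14 ⇒ 13
(1) 13|_6 = 2·6 + 1 ↦ 2·7 + 1|_7 = 15 ⇒ 14
(2) 14|_7 = 2·7 ↦ 2·8|_8 = 16 ⇒ 15

1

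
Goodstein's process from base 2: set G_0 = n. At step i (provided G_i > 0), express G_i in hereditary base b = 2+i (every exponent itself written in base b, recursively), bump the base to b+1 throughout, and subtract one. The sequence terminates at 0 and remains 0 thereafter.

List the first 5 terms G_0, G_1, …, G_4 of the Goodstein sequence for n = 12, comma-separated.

12, 107, 1065, 15685, 280019

step 0: 12 = 2^(2 + 1) + 2^2; sub 3 for 2: 3^(3 + 1) + 3^3; = 108; G_1 = 108−1 = 107
step 1: 107 = 3^(3 + 1) + 2·3^2 + 2·3 + 2; sub 4 for 3: 4^(4 + 1) + 2·4^2 + 2·4 + 2; = 1066; G_2 = 1066−1 = 1065
step 2: 1065 = 4^(4 + 1) + 2·4^2 + 2·4 + 1; sub 5 for 4: 5^(5 + 1) + 2·5^2 + 2·5 + 1; = 15686; G_3 = 15686−1 = 15685
step 3: 15685 = 5^(5 + 1) + 2·5^2 + 2·5; sub 6 for 5: 6^(6 + 1) + 2·6^2 + 2·6; = 280020; G_4 = 280020−1 = 280019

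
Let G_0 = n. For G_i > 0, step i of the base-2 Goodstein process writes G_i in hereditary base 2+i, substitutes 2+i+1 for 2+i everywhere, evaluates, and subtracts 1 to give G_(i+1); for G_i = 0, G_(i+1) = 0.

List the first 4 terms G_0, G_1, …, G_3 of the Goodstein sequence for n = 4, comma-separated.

4, 26, 41, 60

G_0 = 4. HB_2(4) = 2^2. Bump = 27. G_1 = 26.
G_1 = 26. HB_3(26) = 2·3^2 + 2·3 + 2. Bump = 42. G_2 = 41.
G_2 = 41. HB_4(41) = 2·4^2 + 2·4 + 1. Bump = 61. G_3 = 60.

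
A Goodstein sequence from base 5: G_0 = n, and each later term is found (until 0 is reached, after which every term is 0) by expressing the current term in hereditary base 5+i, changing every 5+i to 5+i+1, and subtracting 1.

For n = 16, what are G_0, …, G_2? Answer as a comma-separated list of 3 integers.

G_0 = 16. HB_5(16) = 3·5 + 1. Bump = 19. G_1 = 18.
G_1 = 18. HB_6(18) = 3·6. Bump = 21. G_2 = 20.

16, 18, 20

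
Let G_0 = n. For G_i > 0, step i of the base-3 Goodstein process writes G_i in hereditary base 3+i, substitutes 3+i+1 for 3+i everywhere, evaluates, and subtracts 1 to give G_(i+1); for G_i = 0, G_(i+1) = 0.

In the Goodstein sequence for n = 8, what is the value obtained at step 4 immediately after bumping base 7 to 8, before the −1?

12

step 0: 8 = 2·3 + 2; sub 4 for 3: 2·4 + 2; = 10; G_1 = 10−1 = 9
step 1: 9 = 2·4 + 1; sub 5 for 4: 2·5 + 1; = 11; G_2 = 11−1 = 10
step 2: 10 = 2·5; sub 6 for 5: 2·6; = 12; G_3 = 12−1 = 11
step 3: 11 = 6 + 5; sub 7 for 6: 7 + 5; = 12; G_4 = 12−1 = 11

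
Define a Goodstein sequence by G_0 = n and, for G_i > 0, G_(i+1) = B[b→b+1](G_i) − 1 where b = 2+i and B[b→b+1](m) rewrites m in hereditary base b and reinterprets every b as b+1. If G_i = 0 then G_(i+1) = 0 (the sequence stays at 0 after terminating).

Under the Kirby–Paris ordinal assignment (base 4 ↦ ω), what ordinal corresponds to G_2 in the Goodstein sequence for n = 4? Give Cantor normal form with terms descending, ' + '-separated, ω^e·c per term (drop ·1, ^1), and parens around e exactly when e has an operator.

4 —HB2→ 2^2 —bump→ 3^3 = 27 —(−1)→ 26
26 —HB3→ 2·3^2 + 2·3 + 2 —bump→ 2·4^2 + 2·4 + 2 = 42 —(−1)→ 41

ω^2·2 + ω·2 + 1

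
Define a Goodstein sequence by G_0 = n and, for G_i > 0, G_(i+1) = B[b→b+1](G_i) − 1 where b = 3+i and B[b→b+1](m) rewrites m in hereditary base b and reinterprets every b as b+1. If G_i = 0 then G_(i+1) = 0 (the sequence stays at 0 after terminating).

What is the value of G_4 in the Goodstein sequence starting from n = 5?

4

[0] 5 ≡ 3 + 2 (base 3). Lift 4: 6. −1: 5.
[1] 5 ≡ 4 + 1 (base 4). Lift 5: 6. −1: 5.
[2] 5 ≡ 5 (base 5). Lift 6: 6. −1: 5.
[3] 5 ≡ 5 (base 6). Lift 7: 5. −1: 4.
[4] 4 ≡ 4 (base 7). Lift 8: 4. −1: 3.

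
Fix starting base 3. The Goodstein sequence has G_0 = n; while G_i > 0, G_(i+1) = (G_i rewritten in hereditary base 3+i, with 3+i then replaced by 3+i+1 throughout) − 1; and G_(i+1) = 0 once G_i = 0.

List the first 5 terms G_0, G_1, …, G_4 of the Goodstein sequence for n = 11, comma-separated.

G_0 = 11. HB_3(11) = 3^2 + 2. Bump = 18. G_1 = 17.
G_1 = 17. HB_4(17) = 4^2 + 1. Bump = 26. G_2 = 25.
G_2 = 25. HB_5(25) = 5^2. Bump = 36. G_3 = 35.
G_3 = 35. HB_6(35) = 5·6 + 5. Bump = 40. G_4 = 39.

11, 17, 25, 35, 39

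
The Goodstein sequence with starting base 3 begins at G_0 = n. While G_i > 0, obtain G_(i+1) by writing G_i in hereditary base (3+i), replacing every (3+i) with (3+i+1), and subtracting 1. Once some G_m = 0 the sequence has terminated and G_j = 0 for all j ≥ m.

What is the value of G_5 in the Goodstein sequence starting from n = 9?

23

G_0=9  [base 3] 3^2  →[3↦4]→  4^2 = 16  −1 ⇒ G_1=15
G_1=15  [base 4] 3·4 + 3  →[4↦5]→  3·5 + 3 = 18  −1 ⇒ G_2=17
G_2=17  [base 5] 3·5 + 2  →[5↦6]→  3·6 + 2 = 20  −1 ⇒ G_3=19
G_3=19  [base 6] 3·6 + 1  →[6↦7]→  3·7 + 1 = 22  −1 ⇒ G_4=21
G_4=21  [base 7] 3·7  →[7↦8]→  3·8 = 24  −1 ⇒ G_5=23
G_5=23  [base 8] 2·8 + 7  →[8↦9]→  2·9 + 7 = 25  −1 ⇒ G_6=24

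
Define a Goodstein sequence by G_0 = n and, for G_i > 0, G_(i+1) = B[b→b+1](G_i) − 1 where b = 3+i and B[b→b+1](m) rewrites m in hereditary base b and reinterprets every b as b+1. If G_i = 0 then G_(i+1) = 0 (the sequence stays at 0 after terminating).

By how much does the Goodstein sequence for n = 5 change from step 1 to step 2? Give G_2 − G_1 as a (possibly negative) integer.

0

i=0: 5 = 3 + 2 (b=3); 3→4: 4 + 2 = 6; 6−1 = 5
i=1: 5 = 4 + 1 (b=4); 4→5: 5 + 1 = 6; 6−1 = 5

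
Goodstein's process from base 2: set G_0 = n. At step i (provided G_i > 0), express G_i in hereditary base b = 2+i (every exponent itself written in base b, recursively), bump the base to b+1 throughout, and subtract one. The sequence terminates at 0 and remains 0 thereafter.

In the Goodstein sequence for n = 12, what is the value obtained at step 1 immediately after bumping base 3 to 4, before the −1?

1066

[0] 12 ≡ 2^(2 + 1) + 2^2 (base 2). Lift 3: 108. −1: 107.
[1] 107 ≡ 3^(3 + 1) + 2·3^2 + 2·3 + 2 (base 3). Lift 4: 1066. −1: 1065.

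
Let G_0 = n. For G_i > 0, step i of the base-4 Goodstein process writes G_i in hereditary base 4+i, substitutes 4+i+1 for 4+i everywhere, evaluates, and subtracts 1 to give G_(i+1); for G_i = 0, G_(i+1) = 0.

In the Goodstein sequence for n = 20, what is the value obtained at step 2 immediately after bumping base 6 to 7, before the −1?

G_0 = 20. HB_4(20) = 4^2 + 4. Bump = 30. G_1 = 29.
G_1 = 29. HB_5(29) = 5^2 + 4. Bump = 40. G_2 = 39.

52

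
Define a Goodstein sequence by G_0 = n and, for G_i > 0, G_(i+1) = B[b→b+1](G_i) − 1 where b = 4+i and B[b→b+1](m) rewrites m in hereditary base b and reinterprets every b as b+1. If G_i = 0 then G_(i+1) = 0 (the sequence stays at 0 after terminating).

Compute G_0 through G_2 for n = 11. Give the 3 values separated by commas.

11, 12, 13

step 0: 11 = 2·4 + 3; sub 5 for 4: 2·5 + 3; = 13; G_1 = 13−1 = 12
step 1: 12 = 2·5 + 2; sub 6 for 5: 2·6 + 2; = 14; G_2 = 14−1 = 13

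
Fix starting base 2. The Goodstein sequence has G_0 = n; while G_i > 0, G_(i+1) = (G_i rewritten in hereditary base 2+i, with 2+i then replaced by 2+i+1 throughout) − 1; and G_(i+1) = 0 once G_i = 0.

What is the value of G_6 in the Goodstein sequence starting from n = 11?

11 —HB2→ 2^(2 + 1) + 2 + 1 —bump→ 3^(3 + 1) + 3 + 1 = 85 —(−1)→ 84
84 —HB3→ 3^(3 + 1) + 3 —bump→ 4^(4 + 1) + 4 = 1028 —(−1)→ 1027
1027 —HB4→ 4^(4 + 1) + 3 —bump→ 5^(5 + 1) + 3 = 15628 —(−1)→ 15627
15627 —HB5→ 5^(5 + 1) + 2 —bump→ 6^(6 + 1) + 2 = 279938 —(−1)→ 279937
279937 —HB6→ 6^(6 + 1) + 1 —bump→ 7^(7 + 1) + 1 = 5764802 —(−1)→ 5764801
5764801 —HB7→ 7^(7 + 1) —bump→ 8^(8 + 1) = 134217728 —(−1)→ 134217727
134217727 —HB8→ 7·8^8 + 7·8^7 + 7·8^6 + 7·8^5 + 7·8^4 + 7·8^3 + 7·8^2 + 7·8 + 7 —bump→ 7·9^9 + 7·9^7 + 7·9^6 + 7·9^5 + 7·9^4 + 7·9^3 + 7·9^2 + 7·9 + 7 = 2749609303 —(−1)→ 2749609302

134217727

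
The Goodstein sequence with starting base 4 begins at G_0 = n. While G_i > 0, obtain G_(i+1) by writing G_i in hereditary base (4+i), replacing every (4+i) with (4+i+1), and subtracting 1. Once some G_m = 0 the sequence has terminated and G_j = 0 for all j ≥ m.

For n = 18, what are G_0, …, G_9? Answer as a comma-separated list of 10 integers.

18, 26, 36, 48, 53, 58, 63, 68, 73, 78

18 —HB4→ 4^2 + 2 —bump→ 5^2 + 2 = 27 —(−1)→ 26
26 —HB5→ 5^2 + 1 —bump→ 6^2 + 1 = 37 —(−1)→ 36
36 —HB6→ 6^2 —bump→ 7^2 = 49 —(−1)→ 48
48 —HB7→ 6·7 + 6 —bump→ 6·8 + 6 = 54 —(−1)→ 53
53 —HB8→ 6·8 + 5 —bump→ 6·9 + 5 = 59 —(−1)→ 58
58 —HB9→ 6·9 + 4 —bump→ 6·10 + 4 = 64 —(−1)→ 63
63 —HB10→ 6·10 + 3 —bump→ 6·11 + 3 = 69 —(−1)→ 68
68 —HB11→ 6·11 + 2 —bump→ 6·12 + 2 = 74 —(−1)→ 73
73 —HB12→ 6·12 + 1 —bump→ 6·13 + 1 = 79 —(−1)→ 78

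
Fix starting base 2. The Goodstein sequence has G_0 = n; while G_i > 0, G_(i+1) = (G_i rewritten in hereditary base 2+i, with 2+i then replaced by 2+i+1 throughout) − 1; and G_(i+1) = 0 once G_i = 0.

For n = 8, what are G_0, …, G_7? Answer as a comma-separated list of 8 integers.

[0] 8 ≡ 2^(2 + 1) (base 2). Lift 3: 81. −1: 80.
[1] 80 ≡ 2·3^3 + 2·3^2 + 2·3 + 2 (base 3). Lift 4: 554. −1: 553.
[2] 553 ≡ 2·4^4 + 2·4^2 + 2·4 + 1 (base 4). Lift 5: 6311. −1: 6310.
[3] 6310 ≡ 2·5^5 + 2·5^2 + 2·5 (base 5). Lift 6: 93396. −1: 93395.
[4] 93395 ≡ 2·6^6 + 2·6^2 + 6 + 5 (base 6). Lift 7: 1647196. −1: 1647195.
[5] 1647195 ≡ 2·7^7 + 2·7^2 + 7 + 4 (base 7). Lift 8: 33554572. −1: 33554571.
[6] 33554571 ≡ 2·8^8 + 2·8^2 + 8 + 3 (base 8). Lift 9: 774841152. −1: 774841151.

8, 80, 553, 6310, 93395, 1647195, 33554571, 774841151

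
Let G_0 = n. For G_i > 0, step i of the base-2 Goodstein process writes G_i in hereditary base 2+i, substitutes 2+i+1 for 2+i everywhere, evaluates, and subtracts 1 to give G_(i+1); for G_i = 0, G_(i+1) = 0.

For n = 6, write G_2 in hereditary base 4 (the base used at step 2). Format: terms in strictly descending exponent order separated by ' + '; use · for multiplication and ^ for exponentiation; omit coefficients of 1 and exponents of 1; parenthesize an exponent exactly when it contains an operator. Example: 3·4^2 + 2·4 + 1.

6 —HB2→ 2^2 + 2 —bump→ 3^3 + 3 = 30 —(−1)→ 29
29 —HB3→ 3^3 + 2 —bump→ 4^4 + 2 = 258 —(−1)→ 257
257 —HB4→ 4^4 + 1 —bump→ 5^5 + 1 = 3126 —(−1)→ 3125

4^4 + 1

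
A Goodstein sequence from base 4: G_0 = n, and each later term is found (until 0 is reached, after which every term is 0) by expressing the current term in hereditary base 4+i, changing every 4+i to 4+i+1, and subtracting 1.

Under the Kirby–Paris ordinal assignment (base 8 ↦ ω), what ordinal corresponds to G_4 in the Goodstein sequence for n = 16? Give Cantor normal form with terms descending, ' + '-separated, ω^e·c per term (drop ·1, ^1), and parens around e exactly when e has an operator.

ω·4 + 1

G_0 = 16. HB_4(16) = 4^2. Bump = 25. G_1 = 24.
G_1 = 24. HB_5(24) = 4·5 + 4. Bump = 28. G_2 = 27.
G_2 = 27. HB_6(27) = 4·6 + 3. Bump = 31. G_3 = 30.
G_3 = 30. HB_7(30) = 4·7 + 2. Bump = 34. G_4 = 33.
G_4 = 33. HB_8(33) = 4·8 + 1. Bump = 37. G_5 = 36.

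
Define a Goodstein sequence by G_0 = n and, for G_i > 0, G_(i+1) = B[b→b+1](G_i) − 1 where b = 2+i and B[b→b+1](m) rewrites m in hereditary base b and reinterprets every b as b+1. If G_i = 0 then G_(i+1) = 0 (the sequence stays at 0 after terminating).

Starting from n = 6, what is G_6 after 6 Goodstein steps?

G_0 = 6. HB_2(6) = 2^2 + 2. Bump = 30. G_1 = 29.
G_1 = 29. HB_3(29) = 3^3 + 2. Bump = 258. G_2 = 257.
G_2 = 257. HB_4(257) = 4^4 + 1. Bump = 3126. G_3 = 3125.
G_3 = 3125. HB_5(3125) = 5^5. Bump = 46656. G_4 = 46655.
G_4 = 46655. HB_6(46655) = 5·6^5 + 5·6^4 + 5·6^3 + 5·6^2 + 5·6 + 5. Bump = 98040. G_5 = 98039.
G_5 = 98039. HB_7(98039) = 5·7^5 + 5·7^4 + 5·7^3 + 5·7^2 + 5·7 + 4. Bump = 187244. G_6 = 187243.
G_6 = 187243. HB_8(187243) = 5·8^5 + 5·8^4 + 5·8^3 + 5·8^2 + 5·8 + 3. Bump = 332148. G_7 = 332147.

187243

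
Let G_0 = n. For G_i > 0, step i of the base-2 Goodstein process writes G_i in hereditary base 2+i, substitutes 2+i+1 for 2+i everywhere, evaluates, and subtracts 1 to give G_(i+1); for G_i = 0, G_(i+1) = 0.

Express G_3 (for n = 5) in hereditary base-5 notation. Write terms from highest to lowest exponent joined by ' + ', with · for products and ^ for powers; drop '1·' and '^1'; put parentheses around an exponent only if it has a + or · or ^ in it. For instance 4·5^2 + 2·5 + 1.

3·5^3 + 3·5^2 + 3·5 + 2

i=0: 5 = 2^2 + 1 (b=2); 2→3: 3^3 + 1 = 28; 28−1 = 27
i=1: 27 = 3^3 (b=3); 3→4: 4^4 = 256; 256−1 = 255
i=2: 255 = 3·4^3 + 3·4^2 + 3·4 + 3 (b=4); 4→5: 3·5^3 + 3·5^2 + 3·5 + 3 = 468; 468−1 = 467
i=3: 467 = 3·5^3 + 3·5^2 + 3·5 + 2 (b=5); 5→6: 3·6^3 + 3·6^2 + 3·6 + 2 = 776; 776−1 = 775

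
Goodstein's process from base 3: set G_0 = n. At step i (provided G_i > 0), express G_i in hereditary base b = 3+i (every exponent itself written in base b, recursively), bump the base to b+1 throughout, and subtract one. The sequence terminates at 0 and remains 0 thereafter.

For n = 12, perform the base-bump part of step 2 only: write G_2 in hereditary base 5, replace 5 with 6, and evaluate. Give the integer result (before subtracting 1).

base 3: 12 = 3^2 + 3; at 4: 4^2 + 4 = 20; next = 19
base 4: 19 = 4^2 + 3; at 5: 5^2 + 3 = 28; next = 27
base 5: 27 = 5^2 + 2; at 6: 6^2 + 2 = 38; next = 37

38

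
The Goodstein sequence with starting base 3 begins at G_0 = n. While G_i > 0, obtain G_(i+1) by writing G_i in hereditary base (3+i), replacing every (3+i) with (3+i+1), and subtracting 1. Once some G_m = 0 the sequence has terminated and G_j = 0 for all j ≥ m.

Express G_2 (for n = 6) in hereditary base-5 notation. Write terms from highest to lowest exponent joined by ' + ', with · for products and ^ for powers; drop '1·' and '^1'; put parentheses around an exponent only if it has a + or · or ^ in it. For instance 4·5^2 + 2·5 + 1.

6 —HB3→ 2·3 —bump→ 2·4 = 8 —(−1)→ 7
7 —HB4→ 4 + 3 —bump→ 5 + 3 = 8 —(−1)→ 7
7 —HB5→ 5 + 2 —bump→ 6 + 2 = 8 —(−1)→ 7

5 + 2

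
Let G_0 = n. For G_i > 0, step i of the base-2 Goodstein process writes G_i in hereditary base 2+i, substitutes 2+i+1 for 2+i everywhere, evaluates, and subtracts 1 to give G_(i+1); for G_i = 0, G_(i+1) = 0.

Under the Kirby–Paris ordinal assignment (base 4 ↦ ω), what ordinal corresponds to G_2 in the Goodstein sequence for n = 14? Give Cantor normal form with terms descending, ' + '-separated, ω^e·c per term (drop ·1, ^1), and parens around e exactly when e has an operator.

ω^(ω + 1) + ω^ω + 1

[0] 14 ≡ 2^(2 + 1) + 2^2 + 2 (base 2). Lift 3: 111. −1: 110.
[1] 110 ≡ 3^(3 + 1) + 3^3 + 2 (base 3). Lift 4: 1282. −1: 1281.
[2] 1281 ≡ 4^(4 + 1) + 4^4 + 1 (base 4). Lift 5: 18751. −1: 18750.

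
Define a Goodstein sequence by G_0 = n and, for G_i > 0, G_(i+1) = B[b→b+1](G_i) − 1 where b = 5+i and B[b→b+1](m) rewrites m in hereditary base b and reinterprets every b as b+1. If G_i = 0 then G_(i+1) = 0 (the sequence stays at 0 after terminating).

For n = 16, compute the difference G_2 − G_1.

G_0 = 16. HB_5(16) = 3·5 + 1. Bump = 19. G_1 = 18.
G_1 = 18. HB_6(18) = 3·6. Bump = 21. G_2 = 20.

2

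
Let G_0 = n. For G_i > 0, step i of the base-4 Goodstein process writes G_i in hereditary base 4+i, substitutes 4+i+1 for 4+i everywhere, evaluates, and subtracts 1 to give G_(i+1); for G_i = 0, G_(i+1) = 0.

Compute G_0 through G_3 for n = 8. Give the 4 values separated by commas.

8, 9, 9, 9

G_0=8  [base 4] 2·4  →[4↦5]→  2·5 = 10  −1 ⇒ G_1=9
G_1=9  [base 5] 5 + 4  →[5↦6]→  6 + 4 = 10  −1 ⇒ G_2=9
G_2=9  [base 6] 6 + 3  →[6↦7]→  7 + 3 = 10  −1 ⇒ G_3=9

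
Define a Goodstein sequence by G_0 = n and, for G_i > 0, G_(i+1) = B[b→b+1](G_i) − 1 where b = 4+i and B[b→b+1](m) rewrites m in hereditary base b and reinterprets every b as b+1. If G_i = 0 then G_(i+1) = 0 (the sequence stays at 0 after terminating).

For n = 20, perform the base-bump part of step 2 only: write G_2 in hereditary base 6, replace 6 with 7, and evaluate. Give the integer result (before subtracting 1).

52

step 0: 20 = 4^2 + 4; sub 5 for 4: 5^2 + 5; = 30; G_1 = 30−1 = 29
step 1: 29 = 5^2 + 4; sub 6 for 5: 6^2 + 4; = 40; G_2 = 40−1 = 39
step 2: 39 = 6^2 + 3; sub 7 for 6: 7^2 + 3; = 52; G_3 = 52−1 = 51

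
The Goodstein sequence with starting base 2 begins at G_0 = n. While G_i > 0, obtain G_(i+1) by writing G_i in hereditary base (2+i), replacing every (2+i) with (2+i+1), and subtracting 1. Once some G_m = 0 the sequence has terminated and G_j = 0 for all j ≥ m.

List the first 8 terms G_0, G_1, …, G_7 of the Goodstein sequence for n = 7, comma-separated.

7, 30, 259, 3127, 46657, 823543, 16777215, 37665879

(0) 7|_2 = 2^2 + 2 + 1 ↦ 3^3 + 3 + 1|_3 = 31 ⇒ 30
(1) 30|_3 = 3^3 + 3 ↦ 4^4 + 4|_4 = 260 ⇒ 259
(2) 259|_4 = 4^4 + 3 ↦ 5^5 + 3|_5 = 3128 ⇒ 3127
(3) 3127|_5 = 5^5 + 2 ↦ 6^6 + 2|_6 = 46658 ⇒ 46657
(4) 46657|_6 = 6^6 + 1 ↦ 7^7 + 1|_7 = 823544 ⇒ 823543
(5) 823543|_7 = 7^7 ↦ 8^8|_8 = 16777216 ⇒ 16777215
(6) 16777215|_8 = 7·8^7 + 7·8^6 + 7·8^5 + 7·8^4 + 7·8^3 + 7·8^2 + 7·8 + 7 ↦ 7·9^7 + 7·9^6 + 7·9^5 + 7·9^4 + 7·9^3 + 7·9^2 + 7·9 + 7|_9 = 37665880 ⇒ 37665879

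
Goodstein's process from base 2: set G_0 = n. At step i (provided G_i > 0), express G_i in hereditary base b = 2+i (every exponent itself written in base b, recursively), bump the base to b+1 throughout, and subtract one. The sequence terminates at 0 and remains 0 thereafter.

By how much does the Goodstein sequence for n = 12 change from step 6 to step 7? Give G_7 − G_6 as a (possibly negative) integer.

3352566707

G_0 = 12. HB_2(12) = 2^(2 + 1) + 2^2. Bump = 108. G_1 = 107.
G_1 = 107. HB_3(107) = 3^(3 + 1) + 2·3^2 + 2·3 + 2. Bump = 1066. G_2 = 1065.
G_2 = 1065. HB_4(1065) = 4^(4 + 1) + 2·4^2 + 2·4 + 1. Bump = 15686. G_3 = 15685.
G_3 = 15685. HB_5(15685) = 5^(5 + 1) + 2·5^2 + 2·5. Bump = 280020. G_4 = 280019.
G_4 = 280019. HB_6(280019) = 6^(6 + 1) + 2·6^2 + 6 + 5. Bump = 5764911. G_5 = 5764910.
G_5 = 5764910. HB_7(5764910) = 7^(7 + 1) + 2·7^2 + 7 + 4. Bump = 134217868. G_6 = 134217867.
G_6 = 134217867. HB_8(134217867) = 8^(8 + 1) + 2·8^2 + 8 + 3. Bump = 3486784575. G_7 = 3486784574.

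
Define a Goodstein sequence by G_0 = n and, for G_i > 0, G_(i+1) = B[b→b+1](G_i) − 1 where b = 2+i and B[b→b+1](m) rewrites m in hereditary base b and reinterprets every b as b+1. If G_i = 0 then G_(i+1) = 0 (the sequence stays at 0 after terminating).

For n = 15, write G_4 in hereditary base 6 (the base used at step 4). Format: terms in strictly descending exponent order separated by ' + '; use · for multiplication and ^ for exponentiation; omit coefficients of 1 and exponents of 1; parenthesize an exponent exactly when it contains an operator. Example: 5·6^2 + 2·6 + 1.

G_0 = 15. HB_2(15) = 2^(2 + 1) + 2^2 + 2 + 1. Bump = 112. G_1 = 111.
G_1 = 111. HB_3(111) = 3^(3 + 1) + 3^3 + 3. Bump = 1284. G_2 = 1283.
G_2 = 1283. HB_4(1283) = 4^(4 + 1) + 4^4 + 3. Bump = 18753. G_3 = 18752.
G_3 = 18752. HB_5(18752) = 5^(5 + 1) + 5^5 + 2. Bump = 326594. G_4 = 326593.

6^(6 + 1) + 6^6 + 1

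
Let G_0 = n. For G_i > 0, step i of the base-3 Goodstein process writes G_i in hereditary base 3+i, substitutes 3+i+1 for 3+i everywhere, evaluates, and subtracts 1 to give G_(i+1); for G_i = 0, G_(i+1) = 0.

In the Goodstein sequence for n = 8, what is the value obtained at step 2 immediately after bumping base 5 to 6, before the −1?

12

[0] 8 ≡ 2·3 + 2 (base 3). Lift 4: 10. −1: 9.
[1] 9 ≡ 2·4 + 1 (base 4). Lift 5: 11. −1: 10.
[2] 10 ≡ 2·5 (base 5). Lift 6: 12. −1: 11.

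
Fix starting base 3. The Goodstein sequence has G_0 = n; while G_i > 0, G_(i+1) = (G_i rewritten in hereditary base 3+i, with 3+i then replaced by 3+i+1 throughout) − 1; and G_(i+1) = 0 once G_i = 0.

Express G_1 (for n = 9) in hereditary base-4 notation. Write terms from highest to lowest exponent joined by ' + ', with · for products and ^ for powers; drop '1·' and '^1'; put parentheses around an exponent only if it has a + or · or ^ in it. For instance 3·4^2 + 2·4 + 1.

3·4 + 3

[0] 9 ≡ 3^2 (base 3). Lift 4: 16. −1: 15.
[1] 15 ≡ 3·4 + 3 (base 4). Lift 5: 18. −1: 17.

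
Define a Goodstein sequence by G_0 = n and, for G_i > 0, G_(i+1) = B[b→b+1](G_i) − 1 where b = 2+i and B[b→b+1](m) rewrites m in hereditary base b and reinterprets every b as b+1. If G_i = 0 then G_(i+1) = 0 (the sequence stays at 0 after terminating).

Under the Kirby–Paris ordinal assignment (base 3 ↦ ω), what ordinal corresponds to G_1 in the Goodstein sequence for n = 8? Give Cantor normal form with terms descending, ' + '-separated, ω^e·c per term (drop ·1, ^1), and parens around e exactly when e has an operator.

ω^ω·2 + ω^2·2 + ω·2 + 2

step 0: 8 = 2^(2 + 1); sub 3 for 2: 3^(3 + 1); = 81; G_1 = 81−1 = 80
step 1: 80 = 2·3^3 + 2·3^2 + 2·3 + 2; sub 4 for 3: 2·4^4 + 2·4^2 + 2·4 + 2; = 554; G_2 = 554−1 = 553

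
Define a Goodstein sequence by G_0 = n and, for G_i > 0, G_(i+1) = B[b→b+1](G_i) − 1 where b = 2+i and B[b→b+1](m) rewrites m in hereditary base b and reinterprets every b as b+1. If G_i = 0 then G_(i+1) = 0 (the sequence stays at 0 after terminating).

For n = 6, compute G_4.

46655

step 0: 6 = 2^2 + 2; sub 3 for 2: 3^3 + 3; = 30; G_1 = 30−1 = 29
step 1: 29 = 3^3 + 2; sub 4 for 3: 4^4 + 2; = 258; G_2 = 258−1 = 257
step 2: 257 = 4^4 + 1; sub 5 for 4: 5^5 + 1; = 3126; G_3 = 3126−1 = 3125
step 3: 3125 = 5^5; sub 6 for 5: 6^6; = 46656; G_4 = 46656−1 = 46655
step 4: 46655 = 5·6^5 + 5·6^4 + 5·6^3 + 5·6^2 + 5·6 + 5; sub 7 for 6: 5·7^5 + 5·7^4 + 5·7^3 + 5·7^2 + 5·7 + 5; = 98040; G_5 = 98040−1 = 98039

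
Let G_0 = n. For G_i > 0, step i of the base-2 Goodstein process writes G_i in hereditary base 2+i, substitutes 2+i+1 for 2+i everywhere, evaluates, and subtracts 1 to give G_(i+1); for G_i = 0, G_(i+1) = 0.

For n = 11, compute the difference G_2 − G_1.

step 0: 11 = 2^(2 + 1) + 2 + 1; sub 3 for 2: 3^(3 + 1) + 3 + 1; = 85; G_1 = 85−1 = 84
step 1: 84 = 3^(3 + 1) + 3; sub 4 for 3: 4^(4 + 1) + 4; = 1028; G_2 = 1028−1 = 1027

943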